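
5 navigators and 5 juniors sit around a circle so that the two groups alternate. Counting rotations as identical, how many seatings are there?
Fix one of the navigators: (5-1)! ways for the remaining navigators, × 5! ways for the juniors = 24 × 120 = 2880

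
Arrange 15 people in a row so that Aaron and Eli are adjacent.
Treat as block: (15-1)! × 2! = 87178291200 × 2 = 174356582400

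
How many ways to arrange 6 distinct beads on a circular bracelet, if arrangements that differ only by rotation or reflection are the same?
(6-1)!/2 = 120/2 = 60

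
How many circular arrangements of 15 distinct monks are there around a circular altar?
Circular: fix one position, arrange the rest. (15-1)! = 87178291200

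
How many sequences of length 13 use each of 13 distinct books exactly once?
13! = 6227020800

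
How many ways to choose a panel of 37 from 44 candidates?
C(44,37) = 44!/(37!×7!) = 38320568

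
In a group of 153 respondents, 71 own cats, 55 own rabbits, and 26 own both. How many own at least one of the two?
|A∪B| = |A| + |B| - |A∩B| = 71 + 55 - 26 = 100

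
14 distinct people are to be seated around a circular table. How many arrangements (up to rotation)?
Circular: fix one position, arrange the rest. (14-1)! = 6227020800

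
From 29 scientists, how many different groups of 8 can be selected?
C(29,8) = 29!/(8!×21!) = 4292145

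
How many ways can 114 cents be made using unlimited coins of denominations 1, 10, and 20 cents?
Coefficient of x^114 in 1/(1-x^1) · 1/(1-x^10) · 1/(1-x^20). Case on j = number of 20-cent coins (j = 0..5); remainder r = 114 - 20j is made from {1,10} in ⌊r/10⌋+1 ways. r = 114, 94, 74, 54, 34, 14 → 12 + 10 + 8 + 6 + 4 + 2 = 42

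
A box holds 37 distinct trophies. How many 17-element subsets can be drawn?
C(37,17) = 37!/(17!×20!) = 15905368710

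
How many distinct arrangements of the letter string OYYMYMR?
7! / (3! × 1! × 2! × 1!) = 420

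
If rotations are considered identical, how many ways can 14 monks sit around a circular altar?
Circular: fix one position, arrange the rest. (14-1)! = 6227020800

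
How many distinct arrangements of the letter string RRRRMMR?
7! / (2! × 5!) = 21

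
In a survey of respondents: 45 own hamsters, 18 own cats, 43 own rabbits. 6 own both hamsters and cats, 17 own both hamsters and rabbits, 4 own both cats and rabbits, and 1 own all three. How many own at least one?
|A∪B∪C| = 45+18+43-6-17-4+1 = 80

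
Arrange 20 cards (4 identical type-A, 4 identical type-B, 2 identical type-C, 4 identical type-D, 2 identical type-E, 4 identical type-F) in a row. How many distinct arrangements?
20! / (4! × 4! × 2! × 4! × 2! × 4!) = 1833241410000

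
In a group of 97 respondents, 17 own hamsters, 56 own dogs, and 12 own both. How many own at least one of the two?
|A∪B| = |A| + |B| - |A∩B| = 17 + 56 - 12 = 61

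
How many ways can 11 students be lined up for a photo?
11! = 39916800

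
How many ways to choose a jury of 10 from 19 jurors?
C(19,10) = 19!/(10!×9!) = 92378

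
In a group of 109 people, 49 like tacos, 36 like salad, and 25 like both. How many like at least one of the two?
|A∪B| = |A| + |B| - |A∩B| = 49 + 36 - 25 = 60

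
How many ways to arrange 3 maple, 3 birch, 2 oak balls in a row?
8! / (3! × 3! × 2!) = 560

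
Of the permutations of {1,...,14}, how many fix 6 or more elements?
Exactly j fixed points: C(14,j)·!(14-j); sum over j ≥ 6 (derangement numbers via !m = (m-1)·(!(m-1) + !(m-2)): !0..!8 = 1, 0, 1, 2, 9, 44, 265, 1854, 14833). Σ_{j=6}^{14} C(14,j)·!(14-j) = C(14,6)·!8 + C(14,7)·!7 + C(14,8)·!6 + C(14,9)·!5 + C(14,10)·!4 + C(14,11)·!3 + C(14,12)·!2 + C(14,13)·!1 + C(14,14)·!0 = 3003·14833 + 3432·1854 + 3003·265 + 2002·44 + 1001·9 + 364·2 + 91·1 + 14·0 + 1·1 = 51800139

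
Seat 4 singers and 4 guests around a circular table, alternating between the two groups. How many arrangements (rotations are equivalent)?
Fix one of the singers: (4-1)! ways for the remaining singers, × 4! ways for the guests = 6 × 24 = 144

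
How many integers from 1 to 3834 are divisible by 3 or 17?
⌊3834/3⌋ + ⌊3834/17⌋ - ⌊3834/51⌋ = 1278 + 225 - 75 = 1428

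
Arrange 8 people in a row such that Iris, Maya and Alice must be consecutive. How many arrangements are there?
Treat the 3 as one block: (8-3+1)! × 3! = 720 × 6 = 4320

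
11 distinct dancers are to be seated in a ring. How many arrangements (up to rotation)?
Circular: fix one position, arrange the rest. (11-1)! = 3628800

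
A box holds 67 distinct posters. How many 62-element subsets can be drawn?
C(67,62) = 67!/(62!×5!) = 9657648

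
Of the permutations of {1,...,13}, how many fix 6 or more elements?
Exactly j fixed points: C(13,j)·!(13-j); sum over j ≥ 6 (derangement numbers via !m = (m-1)·(!(m-1) + !(m-2)): !0..!7 = 1, 0, 1, 2, 9, 44, 265, 1854). Σ_{j=6}^{13} C(13,j)·!(13-j) = C(13,6)·!7 + C(13,7)·!6 + C(13,8)·!5 + C(13,9)·!4 + C(13,10)·!3 + C(13,11)·!2 + C(13,12)·!1 + C(13,13)·!0 = 1716·1854 + 1716·265 + 1287·44 + 715·9 + 286·2 + 78·1 + 13·0 + 1·1 = 3699918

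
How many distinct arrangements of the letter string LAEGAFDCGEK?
11! / (1! × 1! × 1! × 2! × 1! × 2! × 2! × 1!) = 4989600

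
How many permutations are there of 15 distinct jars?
15! = 1307674368000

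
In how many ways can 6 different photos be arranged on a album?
6! = 720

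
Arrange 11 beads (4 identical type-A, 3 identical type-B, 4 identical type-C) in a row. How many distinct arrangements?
11! / (4! × 3! × 4!) = 11550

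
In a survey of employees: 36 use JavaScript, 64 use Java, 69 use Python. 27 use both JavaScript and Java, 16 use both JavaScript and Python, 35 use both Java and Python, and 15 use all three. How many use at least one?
|A∪B∪C| = 36+64+69-27-16-35+15 = 106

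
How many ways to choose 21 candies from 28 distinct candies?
C(28,21) = 28!/(21!×7!) = 1184040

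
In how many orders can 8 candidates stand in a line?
8! = 40320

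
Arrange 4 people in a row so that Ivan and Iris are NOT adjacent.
Total - adjacent = 4! - (4-1)!×2 = 24 - 12 = 12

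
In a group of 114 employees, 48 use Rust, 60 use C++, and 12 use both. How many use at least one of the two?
|A∪B| = |A| + |B| - |A∩B| = 48 + 60 - 12 = 96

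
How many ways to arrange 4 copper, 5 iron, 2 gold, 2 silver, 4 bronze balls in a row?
17! / (4! × 5! × 2! × 2! × 4!) = 1286485200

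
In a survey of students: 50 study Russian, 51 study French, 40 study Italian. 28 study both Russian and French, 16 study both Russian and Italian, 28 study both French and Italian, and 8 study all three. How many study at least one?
|A∪B∪C| = 50+51+40-28-16-28+8 = 77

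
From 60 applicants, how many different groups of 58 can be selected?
C(60,58) = 60!/(58!×2!) = 1770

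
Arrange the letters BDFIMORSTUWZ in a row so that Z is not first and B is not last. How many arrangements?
By inclusion-exclusion: 12! - 2×(12-1)! + (12-2)! = 479001600 - 79833600 + 3628800 = 402796800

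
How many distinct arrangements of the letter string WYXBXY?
6! / (1! × 2! × 1! × 2!) = 180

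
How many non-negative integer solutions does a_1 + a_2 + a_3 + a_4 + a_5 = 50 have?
C(50+5-1, 5-1) = C(54, 4) = 316251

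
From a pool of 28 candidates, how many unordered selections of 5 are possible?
C(28,5) = 28!/(5!×23!) = 98280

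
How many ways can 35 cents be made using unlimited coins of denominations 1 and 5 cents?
Coefficient of x^35 in 1/(1-x^1) · 1/(1-x^5). Use j coins of 5 for j = 0..⌊35/5⌋ = 7, the rest in 1s: 7 + 1 = 8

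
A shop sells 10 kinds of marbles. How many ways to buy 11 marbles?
C(11+10-1, 10-1) = C(20, 9) = 167960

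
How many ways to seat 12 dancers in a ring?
Circular: fix one position, arrange the rest. (12-1)! = 39916800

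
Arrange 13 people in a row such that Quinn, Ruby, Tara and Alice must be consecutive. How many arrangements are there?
Treat the 4 as one block: (13-4+1)! × 4! = 3628800 × 24 = 87091200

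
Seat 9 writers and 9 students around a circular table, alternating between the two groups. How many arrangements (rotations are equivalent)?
Fix one of the writers: (9-1)! ways for the remaining writers, × 9! ways for the students = 40320 × 362880 = 14631321600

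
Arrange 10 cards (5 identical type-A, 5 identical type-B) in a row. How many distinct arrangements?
10! / (5! × 5!) = 252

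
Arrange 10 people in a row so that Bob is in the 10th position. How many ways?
Fix one position: (10-1)! = 362880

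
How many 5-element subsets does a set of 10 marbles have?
C(10,5) = 10!/(5!×5!) = 252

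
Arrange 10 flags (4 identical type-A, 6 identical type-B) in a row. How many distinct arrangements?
10! / (4! × 6!) = 210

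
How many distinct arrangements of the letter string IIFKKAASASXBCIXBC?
17! / (2! × 2! × 3! × 3! × 2! × 2! × 1! × 2!) = 308756448000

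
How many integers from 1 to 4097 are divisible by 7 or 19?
⌊4097/7⌋ + ⌊4097/19⌋ - ⌊4097/133⌋ = 585 + 215 - 30 = 770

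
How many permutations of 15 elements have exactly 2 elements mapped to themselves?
Choose the 2 fixed points C(15,2) = 105, derange the rest: !13 = Σ_{j=0}^{13} (-1)^j·13!/j! = 6227020800 - 6227020800 + 3113510400 - 1037836800 + 259459200 - 51891840 + 8648640 - 1235520 + 154440 - 17160 + 1716 - 156 + 13 - 1 = 2290792932. Product = 105 × 2290792932 = 240533257860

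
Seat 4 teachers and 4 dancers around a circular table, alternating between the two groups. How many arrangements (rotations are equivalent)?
Fix one of the teachers: (4-1)! ways for the remaining teachers, × 4! ways for the dancers = 6 × 24 = 144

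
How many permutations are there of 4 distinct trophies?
4! = 24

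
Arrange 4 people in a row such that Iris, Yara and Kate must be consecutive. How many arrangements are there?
Treat the 3 as one block: (4-3+1)! × 3! = 2 × 6 = 12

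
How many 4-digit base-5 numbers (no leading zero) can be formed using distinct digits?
First digit: 4 choices (nonzero). Then descending: 4 × 4 × 3 × 2 = 96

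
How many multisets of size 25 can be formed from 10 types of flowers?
C(25+10-1, 10-1) = C(34, 9) = 52451256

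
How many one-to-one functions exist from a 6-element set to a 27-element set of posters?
P(27,6) = 27!/(27-6)! = 213127200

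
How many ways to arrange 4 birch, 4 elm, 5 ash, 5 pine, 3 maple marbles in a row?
21! / (4! × 4! × 5! × 5! × 3!) = 1026615189600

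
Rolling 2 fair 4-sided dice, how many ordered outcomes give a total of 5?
Coefficient of x^5 in (x + x² + ... + x^4)^2. By inclusion-exclusion on dice exceeding 4: Σ_j (-1)^j C(2,j)·C(5-1-4j, 1) = C(2,0)·C(4,1) = 1·4 = 4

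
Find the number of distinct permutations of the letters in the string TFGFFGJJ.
8! / (1! × 2! × 2! × 3!) = 1680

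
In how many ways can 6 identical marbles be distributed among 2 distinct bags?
C(6+2-1, 2-1) = C(7, 1) = 7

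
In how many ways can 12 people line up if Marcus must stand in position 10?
Fix one position: (12-1)! = 39916800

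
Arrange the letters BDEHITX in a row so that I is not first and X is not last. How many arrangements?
By inclusion-exclusion: 7! - 2×(7-1)! + (7-2)! = 5040 - 1440 + 120 = 3720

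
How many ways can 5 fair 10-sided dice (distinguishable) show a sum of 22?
Coefficient of x^22 in (x + x² + ... + x^10)^5. By inclusion-exclusion on dice exceeding 10: Σ_j (-1)^j C(5,j)·C(22-1-10j, 4) = C(5,0)·C(21,4) - C(5,1)·C(11,4) = 1·5985 - 5·330 = 4335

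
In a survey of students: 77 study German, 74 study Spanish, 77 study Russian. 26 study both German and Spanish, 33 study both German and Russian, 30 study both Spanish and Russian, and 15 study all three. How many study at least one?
|A∪B∪C| = 77+74+77-26-33-30+15 = 154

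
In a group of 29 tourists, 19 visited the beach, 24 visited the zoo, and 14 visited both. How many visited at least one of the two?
|A∪B| = |A| + |B| - |A∩B| = 19 + 24 - 14 = 29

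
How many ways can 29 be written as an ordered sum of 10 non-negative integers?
C(29+10-1, 10-1) = C(38, 9) = 163011640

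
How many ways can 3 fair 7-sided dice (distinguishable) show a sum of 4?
Coefficient of x^4 in (x + x² + ... + x^7)^3. By inclusion-exclusion on dice exceeding 7: Σ_j (-1)^j C(3,j)·C(4-1-7j, 2) = C(3,0)·C(3,2) = 1·3 = 3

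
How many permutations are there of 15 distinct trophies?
15! = 1307674368000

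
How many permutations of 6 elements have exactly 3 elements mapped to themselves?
Choose the 3 fixed points C(6,3) = 20, derange the rest: !3 = Σ_{j=0}^{3} (-1)^j·3!/j! = 6 - 6 + 3 - 1 = 2. Product = 20 × 2 = 40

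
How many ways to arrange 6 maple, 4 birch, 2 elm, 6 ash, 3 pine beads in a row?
21! / (6! × 4! × 2! × 6! × 3!) = 342205063200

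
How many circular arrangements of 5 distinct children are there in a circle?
Circular: fix one position, arrange the rest. (5-1)! = 24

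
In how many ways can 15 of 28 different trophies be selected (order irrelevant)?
C(28,15) = 28!/(15!×13!) = 37442160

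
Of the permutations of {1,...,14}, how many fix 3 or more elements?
Exactly j fixed points: C(14,j)·!(14-j); sum over j ≥ 3 (derangement numbers via !m = (m-1)·(!(m-1) + !(m-2)): !0..!11 = 1, 0, 1, 2, 9, 44, 265, 1854, 14833, 133496, 1334961, 14684570). Σ_{j=3}^{14} C(14,j)·!(14-j) = C(14,3)·!11 + C(14,4)·!10 + C(14,5)·!9 + C(14,6)·!8 + C(14,7)·!7 + C(14,8)·!6 + C(14,9)·!5 + C(14,10)·!4 + C(14,11)·!3 + C(14,12)·!2 + C(14,13)·!1 + C(14,14)·!0 = 364·14684570 + 1001·1334961 + 2002·133496 + 3003·14833 + 3432·1854 + 3003·265 + 2002·44 + 1001·9 + 364·2 + 91·1 + 14·0 + 1·1 = 7000538572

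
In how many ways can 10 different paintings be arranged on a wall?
10! = 3628800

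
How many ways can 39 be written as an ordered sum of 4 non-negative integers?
C(39+4-1, 4-1) = C(42, 3) = 11480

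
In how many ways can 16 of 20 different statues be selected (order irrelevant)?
C(20,16) = 20!/(16!×4!) = 4845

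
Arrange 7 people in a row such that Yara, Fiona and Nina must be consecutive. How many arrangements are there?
Treat the 3 as one block: (7-3+1)! × 3! = 120 × 6 = 720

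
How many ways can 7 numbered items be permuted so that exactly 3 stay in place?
Choose the 3 fixed points C(7,3) = 35, derange the rest: !4 = Σ_{j=0}^{4} (-1)^j·4!/j! = 24 - 24 + 12 - 4 + 1 = 9. Product = 35 × 9 = 315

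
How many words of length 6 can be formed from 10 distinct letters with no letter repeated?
P(10,6) = 10!/(10-6)! = 151200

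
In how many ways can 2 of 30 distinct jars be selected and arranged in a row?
P(30,2) = 30!/(30-2)! = 870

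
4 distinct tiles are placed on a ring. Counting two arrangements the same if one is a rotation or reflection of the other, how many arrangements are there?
(4-1)!/2 = 6/2 = 3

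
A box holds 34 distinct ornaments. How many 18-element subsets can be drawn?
C(34,18) = 34!/(18!×16!) = 2203961430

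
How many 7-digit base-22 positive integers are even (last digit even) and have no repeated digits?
Last∈{0,2,4,6,8,10,12,14,16,18,20}. Last=0: 39070080. Last nonzero: 10×20×P(20,5) = 372096000. Total = 411166080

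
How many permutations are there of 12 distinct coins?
12! = 479001600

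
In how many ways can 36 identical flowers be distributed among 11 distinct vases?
C(36+11-1, 11-1) = C(46, 10) = 4076350421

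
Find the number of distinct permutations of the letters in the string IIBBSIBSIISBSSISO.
17! / (6! × 1! × 4! × 6!) = 28588560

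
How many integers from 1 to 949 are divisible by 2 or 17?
⌊949/2⌋ + ⌊949/17⌋ - ⌊949/34⌋ = 474 + 55 - 27 = 502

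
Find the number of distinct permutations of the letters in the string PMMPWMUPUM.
10! / (4! × 3! × 1! × 2!) = 12600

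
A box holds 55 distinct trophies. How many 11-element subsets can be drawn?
C(55,11) = 55!/(11!×44!) = 119653565850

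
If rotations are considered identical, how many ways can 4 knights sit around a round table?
Circular: fix one position, arrange the rest. (4-1)! = 6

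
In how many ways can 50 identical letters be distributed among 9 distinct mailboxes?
C(50+9-1, 9-1) = C(58, 8) = 1916797311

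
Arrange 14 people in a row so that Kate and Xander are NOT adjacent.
Total - adjacent = 14! - (14-1)!×2 = 87178291200 - 12454041600 = 74724249600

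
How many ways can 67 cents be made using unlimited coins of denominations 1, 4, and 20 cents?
Coefficient of x^67 in 1/(1-x^1) · 1/(1-x^4) · 1/(1-x^20). Case on j = number of 20-cent coins (j = 0..3); remainder r = 67 - 20j is made from {1,4} in ⌊r/4⌋+1 ways. r = 67, 47, 27, 7 → 17 + 12 + 7 + 2 = 38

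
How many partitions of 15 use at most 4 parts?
By conjugation, equals partitions of 15 into parts ≤ 4. Let r_j(i) = number of partitions of i into parts ≤ j, for i = 0..15. r_1(i) = 1 for all i; r_j(i) = r_{j-1}(i) + r_j(i-j). Rows j = 2..4: ≤2: 1 1 2 2 3 3 4 4 5 5 6 6 7 7 8 8; ≤3: 1 1 2 3 4 5 7 8 10 12 14 16 19 21 24 27; ≤4: 1 1 2 3 5 6 9 11 15 18 23 27 34 39 47 54. r_4(15) = 54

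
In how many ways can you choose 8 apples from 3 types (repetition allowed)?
C(8+3-1, 3-1) = C(10, 2) = 45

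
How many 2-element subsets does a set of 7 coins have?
C(7,2) = 7!/(2!×5!) = 21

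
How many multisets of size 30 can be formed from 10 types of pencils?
C(30+10-1, 10-1) = C(39, 9) = 211915132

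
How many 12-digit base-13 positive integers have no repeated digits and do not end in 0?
Last digit: 12 nonzero choices. First digit: 11 (nonzero, ≠last). Middle 10: P(11,10) = 39916800. Total = 5269017600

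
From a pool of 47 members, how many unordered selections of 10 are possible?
C(47,10) = 47!/(10!×37!) = 5178066751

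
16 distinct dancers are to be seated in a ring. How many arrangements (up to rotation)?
Circular: fix one position, arrange the rest. (16-1)! = 1307674368000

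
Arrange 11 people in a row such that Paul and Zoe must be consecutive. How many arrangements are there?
Treat the 2 as one block: (11-2+1)! × 2! = 3628800 × 2 = 7257600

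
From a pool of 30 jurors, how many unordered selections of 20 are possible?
C(30,20) = 30!/(20!×10!) = 30045015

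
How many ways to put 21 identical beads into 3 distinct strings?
C(21+3-1, 3-1) = C(23, 2) = 253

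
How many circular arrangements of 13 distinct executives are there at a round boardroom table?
Circular: fix one position, arrange the rest. (13-1)! = 479001600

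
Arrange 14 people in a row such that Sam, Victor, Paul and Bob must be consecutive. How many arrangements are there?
Treat the 4 as one block: (14-4+1)! × 4! = 39916800 × 24 = 958003200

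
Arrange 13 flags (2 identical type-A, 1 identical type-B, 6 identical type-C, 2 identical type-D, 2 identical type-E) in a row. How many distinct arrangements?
13! / (2! × 1! × 6! × 2! × 2!) = 1081080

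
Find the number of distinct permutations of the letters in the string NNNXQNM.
7! / (1! × 1! × 4! × 1!) = 210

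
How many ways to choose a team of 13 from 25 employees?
C(25,13) = 25!/(13!×12!) = 5200300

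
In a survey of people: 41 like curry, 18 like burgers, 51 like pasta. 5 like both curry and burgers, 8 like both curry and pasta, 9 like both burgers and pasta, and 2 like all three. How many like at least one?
|A∪B∪C| = 41+18+51-5-8-9+2 = 90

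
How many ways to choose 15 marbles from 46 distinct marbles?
C(46,15) = 46!/(15!×31!) = 511738760544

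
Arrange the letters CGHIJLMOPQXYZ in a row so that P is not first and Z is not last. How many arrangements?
By inclusion-exclusion: 13! - 2×(13-1)! + (13-2)! = 6227020800 - 958003200 + 39916800 = 5308934400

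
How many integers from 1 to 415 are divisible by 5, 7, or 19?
⌊415/5⌋+⌊415/7⌋+⌊415/19⌋ - ⌊415/35⌋-⌊415/95⌋-⌊415/133⌋ + ⌊415/665⌋ = 83+59+21 - 11-4-3 + 0 = 145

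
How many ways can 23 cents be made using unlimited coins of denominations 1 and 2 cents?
Coefficient of x^23 in 1/(1-x^1) · 1/(1-x^2). Use j coins of 2 for j = 0..⌊23/2⌋ = 11, the rest in 1s: 11 + 1 = 12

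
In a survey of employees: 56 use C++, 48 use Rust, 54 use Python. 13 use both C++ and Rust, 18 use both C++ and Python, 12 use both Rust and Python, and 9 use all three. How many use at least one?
|A∪B∪C| = 56+48+54-13-18-12+9 = 124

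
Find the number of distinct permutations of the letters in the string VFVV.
4! / (1! × 3!) = 4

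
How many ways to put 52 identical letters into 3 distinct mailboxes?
C(52+3-1, 3-1) = C(54, 2) = 1431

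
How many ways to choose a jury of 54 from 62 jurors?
C(62,54) = 62!/(54!×8!) = 3381098545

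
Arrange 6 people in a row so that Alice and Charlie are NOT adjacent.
Total - adjacent = 6! - (6-1)!×2 = 720 - 240 = 480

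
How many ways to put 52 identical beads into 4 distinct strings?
C(52+4-1, 4-1) = C(55, 3) = 26235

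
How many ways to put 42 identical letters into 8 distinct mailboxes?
C(42+8-1, 8-1) = C(49, 7) = 85900584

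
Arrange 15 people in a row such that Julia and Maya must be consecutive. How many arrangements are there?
Treat the 2 as one block: (15-2+1)! × 2! = 87178291200 × 2 = 174356582400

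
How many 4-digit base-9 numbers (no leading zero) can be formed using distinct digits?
First digit: 8 choices (nonzero). Then descending: 8 × 8 × 7 × 6 = 2688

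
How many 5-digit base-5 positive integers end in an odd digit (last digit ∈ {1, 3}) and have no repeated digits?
Last∈{1,3}. Last=0: 0. Last nonzero: 2×3×P(3,3) = 36. Total = 36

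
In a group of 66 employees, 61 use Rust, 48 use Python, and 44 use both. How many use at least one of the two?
|A∪B| = |A| + |B| - |A∩B| = 61 + 48 - 44 = 65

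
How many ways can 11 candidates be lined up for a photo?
11! = 39916800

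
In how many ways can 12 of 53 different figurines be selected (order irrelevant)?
C(53,12) = 53!/(12!×41!) = 266783135710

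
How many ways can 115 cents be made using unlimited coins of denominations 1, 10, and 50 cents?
Coefficient of x^115 in 1/(1-x^1) · 1/(1-x^10) · 1/(1-x^50). Case on j = number of 50-cent coins (j = 0..2); remainder r = 115 - 50j is made from {1,10} in ⌊r/10⌋+1 ways. r = 115, 65, 15 → 12 + 7 + 2 = 21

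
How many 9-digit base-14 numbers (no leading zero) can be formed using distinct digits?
First digit: 13 choices (nonzero). Then descending: 13 × 13 × 12 × 11 × 10 × 9 × 8 × 7 × 6 = 674593920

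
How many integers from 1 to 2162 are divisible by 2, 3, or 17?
⌊2162/2⌋+⌊2162/3⌋+⌊2162/17⌋ - ⌊2162/6⌋-⌊2162/34⌋-⌊2162/51⌋ + ⌊2162/102⌋ = 1081+720+127 - 360-63-42 + 21 = 1484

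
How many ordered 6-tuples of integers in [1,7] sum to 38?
Coefficient of x^38 in (x + x² + ... + x^7)^6. By inclusion-exclusion on dice exceeding 7: Σ_j (-1)^j C(6,j)·C(38-1-7j, 5) = C(6,0)·C(37,5) - C(6,1)·C(30,5) + C(6,2)·C(23,5) - C(6,3)·C(16,5) + C(6,4)·C(9,5) = 1·435897 - 6·142506 + 15·33649 - 20·4368 + 15·126 = 126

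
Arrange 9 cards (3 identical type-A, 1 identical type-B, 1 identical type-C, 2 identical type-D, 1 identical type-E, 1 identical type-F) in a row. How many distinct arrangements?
9! / (3! × 1! × 1! × 2! × 1! × 1!) = 30240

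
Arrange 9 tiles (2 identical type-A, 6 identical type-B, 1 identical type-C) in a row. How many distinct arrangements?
9! / (2! × 6! × 1!) = 252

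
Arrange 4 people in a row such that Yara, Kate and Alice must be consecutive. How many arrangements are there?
Treat the 3 as one block: (4-3+1)! × 3! = 2 × 6 = 12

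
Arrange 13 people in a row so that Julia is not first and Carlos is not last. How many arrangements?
By inclusion-exclusion: 13! - 2×(13-1)! + (13-2)! = 6227020800 - 958003200 + 39916800 = 5308934400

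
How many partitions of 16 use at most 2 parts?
By conjugation, equals partitions of 16 into parts ≤ 2. Let r_j(i) = number of partitions of i into parts ≤ j, for i = 0..16. r_1(i) = 1 for all i; r_j(i) = r_{j-1}(i) + r_j(i-j). Rows j = 2..2: ≤2: 1 1 2 2 3 3 4 4 5 5 6 6 7 7 8 8 9. r_2(16) = 9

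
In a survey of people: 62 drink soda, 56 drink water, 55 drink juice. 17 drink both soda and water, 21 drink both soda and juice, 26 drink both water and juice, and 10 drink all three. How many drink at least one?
|A∪B∪C| = 62+56+55-17-21-26+10 = 119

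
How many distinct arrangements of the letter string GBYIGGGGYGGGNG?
14! / (2! × 9! × 1! × 1! × 1!) = 120120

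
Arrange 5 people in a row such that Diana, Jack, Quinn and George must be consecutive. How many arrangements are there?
Treat the 4 as one block: (5-4+1)! × 4! = 2 × 24 = 48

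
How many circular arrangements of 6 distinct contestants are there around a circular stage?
Circular: fix one position, arrange the rest. (6-1)! = 120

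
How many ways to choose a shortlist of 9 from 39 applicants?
C(39,9) = 39!/(9!×30!) = 211915132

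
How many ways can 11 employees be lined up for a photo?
11! = 39916800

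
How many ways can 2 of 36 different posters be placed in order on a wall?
P(36,2) = 36!/(36-2)! = 1260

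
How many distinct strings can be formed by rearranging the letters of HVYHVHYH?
8! / (4! × 2! × 2!) = 420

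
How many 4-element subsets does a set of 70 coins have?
C(70,4) = 70!/(4!×66!) = 916895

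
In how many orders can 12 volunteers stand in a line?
12! = 479001600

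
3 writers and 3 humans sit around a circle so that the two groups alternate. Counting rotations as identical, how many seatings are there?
Fix one of the writers: (3-1)! ways for the remaining writers, × 3! ways for the humans = 2 × 6 = 12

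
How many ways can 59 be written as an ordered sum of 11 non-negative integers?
C(59+11-1, 11-1) = C(69, 10) = 340032449328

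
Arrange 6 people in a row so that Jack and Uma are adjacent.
Treat as block: (6-1)! × 2! = 120 × 2 = 240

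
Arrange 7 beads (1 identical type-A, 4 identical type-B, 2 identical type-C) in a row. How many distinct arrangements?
7! / (1! × 4! × 2!) = 105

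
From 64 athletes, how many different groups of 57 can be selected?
C(64,57) = 64!/(57!×7!) = 621216192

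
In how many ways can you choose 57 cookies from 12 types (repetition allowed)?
C(57+12-1, 12-1) = C(68, 11) = 1533058025824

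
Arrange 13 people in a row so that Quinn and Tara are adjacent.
Treat as block: (13-1)! × 2! = 479001600 × 2 = 958003200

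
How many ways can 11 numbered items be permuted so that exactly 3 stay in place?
Choose the 3 fixed points C(11,3) = 165, derange the rest: !8 = Σ_{j=0}^{8} (-1)^j·8!/j! = 40320 - 40320 + 20160 - 6720 + 1680 - 336 + 56 - 8 + 1 = 14833. Product = 165 × 14833 = 2447445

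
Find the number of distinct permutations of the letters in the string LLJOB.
5! / (2! × 1! × 1! × 1!) = 60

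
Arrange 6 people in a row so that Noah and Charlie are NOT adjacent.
Total - adjacent = 6! - (6-1)!×2 = 720 - 240 = 480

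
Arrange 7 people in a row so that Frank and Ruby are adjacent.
Treat as block: (7-1)! × 2! = 720 × 2 = 1440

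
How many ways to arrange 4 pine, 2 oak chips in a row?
6! / (4! × 2!) = 15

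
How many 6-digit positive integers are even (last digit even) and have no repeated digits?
Last∈{0,2,4,6,8}. Last=0: 15120. Last nonzero: 4×8×P(8,4) = 53760. Total = 68880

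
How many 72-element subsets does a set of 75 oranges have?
C(75,72) = 75!/(72!×3!) = 67525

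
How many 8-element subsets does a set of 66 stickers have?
C(66,8) = 66!/(8!×58!) = 5743572120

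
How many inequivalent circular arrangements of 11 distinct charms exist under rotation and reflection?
(11-1)!/2 = 3628800/2 = 1814400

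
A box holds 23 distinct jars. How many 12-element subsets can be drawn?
C(23,12) = 23!/(12!×11!) = 1352078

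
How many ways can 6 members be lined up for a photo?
6! = 720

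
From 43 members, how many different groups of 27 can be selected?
C(43,27) = 43!/(27!×16!) = 265182149218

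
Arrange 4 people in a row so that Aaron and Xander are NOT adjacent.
Total - adjacent = 4! - (4-1)!×2 = 24 - 12 = 12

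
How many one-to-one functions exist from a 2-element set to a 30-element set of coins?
P(30,2) = 30!/(30-2)! = 870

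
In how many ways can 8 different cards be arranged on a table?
8! = 40320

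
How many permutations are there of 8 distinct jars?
8! = 40320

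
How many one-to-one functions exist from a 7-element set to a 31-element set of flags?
P(31,7) = 31!/(31-7)! = 13253058000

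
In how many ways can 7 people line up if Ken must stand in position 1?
Fix one position: (7-1)! = 720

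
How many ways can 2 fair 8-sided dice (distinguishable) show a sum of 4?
Coefficient of x^4 in (x + x² + ... + x^8)^2. By inclusion-exclusion on dice exceeding 8: Σ_j (-1)^j C(2,j)·C(4-1-8j, 1) = C(2,0)·C(3,1) = 1·3 = 3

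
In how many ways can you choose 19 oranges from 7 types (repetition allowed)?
C(19+7-1, 7-1) = C(25, 6) = 177100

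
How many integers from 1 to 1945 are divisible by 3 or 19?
⌊1945/3⌋ + ⌊1945/19⌋ - ⌊1945/57⌋ = 648 + 102 - 34 = 716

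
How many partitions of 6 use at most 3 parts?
By conjugation, equals partitions of 6 into parts ≤ 3. Let r_j(i) = number of partitions of i into parts ≤ j, for i = 0..6. r_1(i) = 1 for all i; r_j(i) = r_{j-1}(i) + r_j(i-j). Rows j = 2..3: ≤2: 1 1 2 2 3 3 4; ≤3: 1 1 2 3 4 5 7. r_3(6) = 7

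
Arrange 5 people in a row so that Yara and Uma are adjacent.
Treat as block: (5-1)! × 2! = 24 × 2 = 48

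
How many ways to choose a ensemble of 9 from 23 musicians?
C(23,9) = 23!/(9!×14!) = 817190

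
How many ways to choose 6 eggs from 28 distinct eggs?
C(28,6) = 28!/(6!×22!) = 376740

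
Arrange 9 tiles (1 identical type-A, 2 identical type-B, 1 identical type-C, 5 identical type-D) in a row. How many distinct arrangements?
9! / (1! × 2! × 1! × 5!) = 1512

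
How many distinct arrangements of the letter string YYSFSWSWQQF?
11! / (2! × 2! × 2! × 3! × 2!) = 415800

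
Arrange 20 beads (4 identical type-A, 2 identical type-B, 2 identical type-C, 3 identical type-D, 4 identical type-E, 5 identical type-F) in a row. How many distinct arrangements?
20! / (4! × 2! × 2! × 3! × 4! × 5!) = 1466593128000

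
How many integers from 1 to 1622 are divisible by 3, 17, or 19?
⌊1622/3⌋+⌊1622/17⌋+⌊1622/19⌋ - ⌊1622/51⌋-⌊1622/57⌋-⌊1622/323⌋ + ⌊1622/969⌋ = 540+95+85 - 31-28-5 + 1 = 657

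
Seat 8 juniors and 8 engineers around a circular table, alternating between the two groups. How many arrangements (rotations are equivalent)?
Fix one of the juniors: (8-1)! ways for the remaining juniors, × 8! ways for the engineers = 5040 × 40320 = 203212800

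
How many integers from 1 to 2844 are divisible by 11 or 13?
⌊2844/11⌋ + ⌊2844/13⌋ - ⌊2844/143⌋ = 258 + 218 - 19 = 457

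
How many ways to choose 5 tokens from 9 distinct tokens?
C(9,5) = 9!/(5!×4!) = 126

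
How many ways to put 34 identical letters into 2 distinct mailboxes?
C(34+2-1, 2-1) = C(35, 1) = 35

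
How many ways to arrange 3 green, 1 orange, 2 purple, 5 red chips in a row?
11! / (3! × 1! × 2! × 5!) = 27720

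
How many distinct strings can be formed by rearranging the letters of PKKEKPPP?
8! / (3! × 1! × 4!) = 280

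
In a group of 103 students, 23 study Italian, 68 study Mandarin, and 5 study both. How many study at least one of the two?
|A∪B| = |A| + |B| - |A∩B| = 23 + 68 - 5 = 86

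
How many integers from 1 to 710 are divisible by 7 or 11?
⌊710/7⌋ + ⌊710/11⌋ - ⌊710/77⌋ = 101 + 64 - 9 = 156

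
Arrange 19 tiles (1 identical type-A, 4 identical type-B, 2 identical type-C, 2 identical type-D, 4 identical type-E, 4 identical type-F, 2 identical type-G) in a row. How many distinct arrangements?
19! / (1! × 4! × 2! × 2! × 4! × 4! × 2!) = 1099944846000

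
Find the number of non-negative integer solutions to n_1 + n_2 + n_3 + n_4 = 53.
C(53+4-1, 4-1) = C(56, 3) = 27720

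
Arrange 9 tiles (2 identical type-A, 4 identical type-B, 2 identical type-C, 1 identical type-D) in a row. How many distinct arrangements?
9! / (2! × 4! × 2! × 1!) = 3780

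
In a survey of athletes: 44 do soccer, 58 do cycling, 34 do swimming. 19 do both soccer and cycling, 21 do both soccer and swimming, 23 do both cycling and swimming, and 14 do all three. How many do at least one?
|A∪B∪C| = 44+58+34-19-21-23+14 = 87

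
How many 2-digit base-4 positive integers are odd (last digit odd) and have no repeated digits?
Last∈{1,3}. Last=0: 0. Last nonzero: 2×2×P(2,0) = 4. Total = 4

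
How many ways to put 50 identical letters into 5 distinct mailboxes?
C(50+5-1, 5-1) = C(54, 4) = 316251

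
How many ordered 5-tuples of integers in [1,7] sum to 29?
Coefficient of x^29 in (x + x² + ... + x^7)^5. By inclusion-exclusion on dice exceeding 7: Σ_j (-1)^j C(5,j)·C(29-1-7j, 4) = C(5,0)·C(28,4) - C(5,1)·C(21,4) + C(5,2)·C(14,4) - C(5,3)·C(7,4) = 1·20475 - 5·5985 + 10·1001 - 10·35 = 210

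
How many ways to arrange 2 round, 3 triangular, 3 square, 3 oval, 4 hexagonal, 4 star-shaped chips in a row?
19! / (2! × 3! × 3! × 3! × 4! × 4!) = 488864376000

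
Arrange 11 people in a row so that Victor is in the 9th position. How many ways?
Fix one position: (11-1)! = 3628800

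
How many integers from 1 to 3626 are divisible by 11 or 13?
⌊3626/11⌋ + ⌊3626/13⌋ - ⌊3626/143⌋ = 329 + 278 - 25 = 582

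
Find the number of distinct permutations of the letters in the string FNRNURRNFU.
10! / (3! × 2! × 3! × 2!) = 25200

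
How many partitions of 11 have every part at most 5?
Let r_j(i) = number of partitions of i into parts ≤ j, for i = 0..11. r_1(i) = 1 for all i; r_j(i) = r_{j-1}(i) + r_j(i-j). Rows j = 2..5: ≤2: 1 1 2 2 3 3 4 4 5 5 6 6; ≤3: 1 1 2 3 4 5 7 8 10 12 14 16; ≤4: 1 1 2 3 5 6 9 11 15 18 23 27; ≤5: 1 1 2 3 5 7 10 13 18 23 30 37. r_5(11) = 37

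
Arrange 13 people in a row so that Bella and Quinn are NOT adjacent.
Total - adjacent = 13! - (13-1)!×2 = 6227020800 - 958003200 = 5269017600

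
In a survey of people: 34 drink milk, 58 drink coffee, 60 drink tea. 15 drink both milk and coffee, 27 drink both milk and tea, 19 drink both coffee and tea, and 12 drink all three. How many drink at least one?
|A∪B∪C| = 34+58+60-15-27-19+12 = 103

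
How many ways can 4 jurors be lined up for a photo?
4! = 24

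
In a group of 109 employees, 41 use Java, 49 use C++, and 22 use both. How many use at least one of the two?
|A∪B| = |A| + |B| - |A∩B| = 41 + 49 - 22 = 68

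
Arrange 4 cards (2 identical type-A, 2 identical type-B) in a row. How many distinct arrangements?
4! / (2! × 2!) = 6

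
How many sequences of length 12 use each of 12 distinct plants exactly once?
12! = 479001600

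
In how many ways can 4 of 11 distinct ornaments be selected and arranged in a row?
P(11,4) = 11!/(11-4)! = 7920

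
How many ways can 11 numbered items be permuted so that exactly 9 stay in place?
Choose the 9 fixed points C(11,9) = 55, derange the rest: !2 = Σ_{j=0}^{2} (-1)^j·2!/j! = 2 - 2 + 1 = 1. Product = 55 × 1 = 55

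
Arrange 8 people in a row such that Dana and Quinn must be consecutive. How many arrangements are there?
Treat the 2 as one block: (8-2+1)! × 2! = 5040 × 2 = 10080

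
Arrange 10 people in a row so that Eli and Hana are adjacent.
Treat as block: (10-1)! × 2! = 362880 × 2 = 725760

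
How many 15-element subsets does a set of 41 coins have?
C(41,15) = 41!/(15!×26!) = 63432274896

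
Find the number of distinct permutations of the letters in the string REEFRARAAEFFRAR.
15! / (5! × 3! × 4! × 3!) = 12612600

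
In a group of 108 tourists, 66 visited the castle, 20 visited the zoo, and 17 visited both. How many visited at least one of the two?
|A∪B| = |A| + |B| - |A∩B| = 66 + 20 - 17 = 69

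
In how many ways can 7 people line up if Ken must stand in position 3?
Fix one position: (7-1)! = 720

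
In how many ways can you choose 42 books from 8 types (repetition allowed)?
C(42+8-1, 8-1) = C(49, 7) = 85900584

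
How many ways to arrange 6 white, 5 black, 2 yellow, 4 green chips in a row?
17! / (6! × 5! × 2! × 4!) = 85765680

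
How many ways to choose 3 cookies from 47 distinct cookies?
C(47,3) = 47!/(3!×44!) = 16215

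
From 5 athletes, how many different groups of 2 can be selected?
C(5,2) = 5!/(2!×3!) = 10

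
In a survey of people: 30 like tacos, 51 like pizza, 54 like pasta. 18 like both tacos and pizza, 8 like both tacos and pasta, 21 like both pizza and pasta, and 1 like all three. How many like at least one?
|A∪B∪C| = 30+51+54-18-8-21+1 = 89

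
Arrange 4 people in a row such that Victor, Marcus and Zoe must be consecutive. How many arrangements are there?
Treat the 3 as one block: (4-3+1)! × 3! = 2 × 6 = 12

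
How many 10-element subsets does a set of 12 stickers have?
C(12,10) = 12!/(10!×2!) = 66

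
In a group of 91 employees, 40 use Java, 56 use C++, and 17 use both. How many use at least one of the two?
|A∪B| = |A| + |B| - |A∩B| = 40 + 56 - 17 = 79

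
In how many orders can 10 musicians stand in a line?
10! = 3628800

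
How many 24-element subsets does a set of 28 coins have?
C(28,24) = 28!/(24!×4!) = 20475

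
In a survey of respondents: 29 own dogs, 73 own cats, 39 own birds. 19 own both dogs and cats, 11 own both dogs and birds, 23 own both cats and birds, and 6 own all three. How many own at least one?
|A∪B∪C| = 29+73+39-19-11-23+6 = 94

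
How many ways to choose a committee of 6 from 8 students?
C(8,6) = 8!/(6!×2!) = 28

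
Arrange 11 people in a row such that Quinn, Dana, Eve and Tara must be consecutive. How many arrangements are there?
Treat the 4 as one block: (11-4+1)! × 4! = 40320 × 24 = 967680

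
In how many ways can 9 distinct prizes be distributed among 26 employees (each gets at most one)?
P(26,9) = 26!/(26-9)! = 1133836704000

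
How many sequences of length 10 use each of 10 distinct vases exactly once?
10! = 3628800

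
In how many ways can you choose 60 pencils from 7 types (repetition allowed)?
C(60+7-1, 7-1) = C(66, 6) = 90858768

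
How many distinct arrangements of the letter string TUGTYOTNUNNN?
12! / (2! × 3! × 4! × 1! × 1! × 1!) = 1663200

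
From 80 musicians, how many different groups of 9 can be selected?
C(80,9) = 80!/(9!×71!) = 231900297200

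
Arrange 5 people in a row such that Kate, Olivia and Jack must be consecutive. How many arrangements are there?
Treat the 3 as one block: (5-3+1)! × 3! = 6 × 6 = 36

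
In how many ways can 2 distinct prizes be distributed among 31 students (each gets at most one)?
P(31,2) = 31!/(31-2)! = 930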